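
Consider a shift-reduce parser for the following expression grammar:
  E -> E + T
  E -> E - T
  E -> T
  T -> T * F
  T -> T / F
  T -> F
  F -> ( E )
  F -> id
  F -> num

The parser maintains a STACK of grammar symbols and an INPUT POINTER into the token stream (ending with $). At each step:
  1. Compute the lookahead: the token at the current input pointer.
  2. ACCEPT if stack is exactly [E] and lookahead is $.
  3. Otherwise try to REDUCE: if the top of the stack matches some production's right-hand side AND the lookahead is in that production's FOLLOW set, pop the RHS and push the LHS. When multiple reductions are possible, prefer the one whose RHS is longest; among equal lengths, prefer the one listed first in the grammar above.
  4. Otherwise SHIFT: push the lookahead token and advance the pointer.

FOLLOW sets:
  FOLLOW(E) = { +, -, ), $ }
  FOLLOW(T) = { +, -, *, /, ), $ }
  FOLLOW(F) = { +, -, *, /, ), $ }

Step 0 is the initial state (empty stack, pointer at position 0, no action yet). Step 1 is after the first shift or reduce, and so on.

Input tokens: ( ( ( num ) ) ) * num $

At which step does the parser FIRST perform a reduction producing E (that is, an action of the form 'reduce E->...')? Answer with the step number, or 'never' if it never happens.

Answer: 7

Derivation:
Step 1: shift (. Stack=[(] ptr=1 lookahead=( remaining=[( ( num ) ) ) * num $]
Step 2: shift (. Stack=[( (] ptr=2 lookahead=( remaining=[( num ) ) ) * num $]
Step 3: shift (. Stack=[( ( (] ptr=3 lookahead=num remaining=[num ) ) ) * num $]
Step 4: shift num. Stack=[( ( ( num] ptr=4 lookahead=) remaining=[) ) ) * num $]
Step 5: reduce F->num. Stack=[( ( ( F] ptr=4 lookahead=) remaining=[) ) ) * num $]
Step 6: reduce T->F. Stack=[( ( ( T] ptr=4 lookahead=) remaining=[) ) ) * num $]
Step 7: reduce E->T. Stack=[( ( ( E] ptr=4 lookahead=) remaining=[) ) ) * num $]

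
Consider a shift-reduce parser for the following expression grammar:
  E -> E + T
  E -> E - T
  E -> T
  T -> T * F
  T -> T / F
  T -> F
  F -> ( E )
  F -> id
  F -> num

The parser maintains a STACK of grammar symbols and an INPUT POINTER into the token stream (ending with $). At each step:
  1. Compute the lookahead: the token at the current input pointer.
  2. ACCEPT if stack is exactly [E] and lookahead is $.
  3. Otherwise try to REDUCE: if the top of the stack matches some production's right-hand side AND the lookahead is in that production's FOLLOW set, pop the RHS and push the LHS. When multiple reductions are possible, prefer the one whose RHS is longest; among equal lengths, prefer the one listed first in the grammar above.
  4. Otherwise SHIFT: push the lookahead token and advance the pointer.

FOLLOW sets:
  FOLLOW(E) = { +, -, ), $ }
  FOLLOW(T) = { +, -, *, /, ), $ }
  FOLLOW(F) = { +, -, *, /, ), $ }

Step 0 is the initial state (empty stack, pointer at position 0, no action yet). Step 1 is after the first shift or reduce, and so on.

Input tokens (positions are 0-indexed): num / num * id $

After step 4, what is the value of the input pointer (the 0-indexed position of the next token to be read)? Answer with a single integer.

Step 1: shift num. Stack=[num] ptr=1 lookahead=/ remaining=[/ num * id $]
Step 2: reduce F->num. Stack=[F] ptr=1 lookahead=/ remaining=[/ num * id $]
Step 3: reduce T->F. Stack=[T] ptr=1 lookahead=/ remaining=[/ num * id $]
Step 4: shift /. Stack=[T /] ptr=2 lookahead=num remaining=[num * id $]

Answer: 2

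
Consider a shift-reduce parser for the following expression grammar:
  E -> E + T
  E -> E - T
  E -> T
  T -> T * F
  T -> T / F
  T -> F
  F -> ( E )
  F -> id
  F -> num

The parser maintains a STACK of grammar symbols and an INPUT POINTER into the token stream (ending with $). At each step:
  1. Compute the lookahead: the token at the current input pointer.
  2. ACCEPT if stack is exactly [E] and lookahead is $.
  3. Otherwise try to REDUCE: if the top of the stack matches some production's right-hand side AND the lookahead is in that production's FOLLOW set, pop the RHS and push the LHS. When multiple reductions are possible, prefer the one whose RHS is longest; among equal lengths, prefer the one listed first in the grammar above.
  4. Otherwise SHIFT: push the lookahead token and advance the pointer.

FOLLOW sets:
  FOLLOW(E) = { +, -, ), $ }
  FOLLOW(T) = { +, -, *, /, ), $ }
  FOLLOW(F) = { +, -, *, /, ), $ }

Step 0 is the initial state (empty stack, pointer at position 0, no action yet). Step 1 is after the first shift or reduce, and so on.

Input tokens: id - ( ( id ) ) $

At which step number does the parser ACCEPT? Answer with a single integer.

Step 1: shift id. Stack=[id] ptr=1 lookahead=- remaining=[- ( ( id ) ) $]
Step 2: reduce F->id. Stack=[F] ptr=1 lookahead=- remaining=[- ( ( id ) ) $]
Step 3: reduce T->F. Stack=[T] ptr=1 lookahead=- remaining=[- ( ( id ) ) $]
Step 4: reduce E->T. Stack=[E] ptr=1 lookahead=- remaining=[- ( ( id ) ) $]
Step 5: shift -. Stack=[E -] ptr=2 lookahead=( remaining=[( ( id ) ) $]
Step 6: shift (. Stack=[E - (] ptr=3 lookahead=( remaining=[( id ) ) $]
Step 7: shift (. Stack=[E - ( (] ptr=4 lookahead=id remaining=[id ) ) $]
Step 8: shift id. Stack=[E - ( ( id] ptr=5 lookahead=) remaining=[) ) $]
Step 9: reduce F->id. Stack=[E - ( ( F] ptr=5 lookahead=) remaining=[) ) $]
Step 10: reduce T->F. Stack=[E - ( ( T] ptr=5 lookahead=) remaining=[) ) $]
Step 11: reduce E->T. Stack=[E - ( ( E] ptr=5 lookahead=) remaining=[) ) $]
Step 12: shift ). Stack=[E - ( ( E )] ptr=6 lookahead=) remaining=[) $]
Step 13: reduce F->( E ). Stack=[E - ( F] ptr=6 lookahead=) remaining=[) $]
Step 14: reduce T->F. Stack=[E - ( T] ptr=6 lookahead=) remaining=[) $]
Step 15: reduce E->T. Stack=[E - ( E] ptr=6 lookahead=) remaining=[) $]
Step 16: shift ). Stack=[E - ( E )] ptr=7 lookahead=$ remaining=[$]
Step 17: reduce F->( E ). Stack=[E - F] ptr=7 lookahead=$ remaining=[$]
Step 18: reduce T->F. Stack=[E - T] ptr=7 lookahead=$ remaining=[$]
Step 19: reduce E->E - T. Stack=[E] ptr=7 lookahead=$ remaining=[$]
Step 20: accept. Stack=[E] ptr=7 lookahead=$ remaining=[$]

Answer: 20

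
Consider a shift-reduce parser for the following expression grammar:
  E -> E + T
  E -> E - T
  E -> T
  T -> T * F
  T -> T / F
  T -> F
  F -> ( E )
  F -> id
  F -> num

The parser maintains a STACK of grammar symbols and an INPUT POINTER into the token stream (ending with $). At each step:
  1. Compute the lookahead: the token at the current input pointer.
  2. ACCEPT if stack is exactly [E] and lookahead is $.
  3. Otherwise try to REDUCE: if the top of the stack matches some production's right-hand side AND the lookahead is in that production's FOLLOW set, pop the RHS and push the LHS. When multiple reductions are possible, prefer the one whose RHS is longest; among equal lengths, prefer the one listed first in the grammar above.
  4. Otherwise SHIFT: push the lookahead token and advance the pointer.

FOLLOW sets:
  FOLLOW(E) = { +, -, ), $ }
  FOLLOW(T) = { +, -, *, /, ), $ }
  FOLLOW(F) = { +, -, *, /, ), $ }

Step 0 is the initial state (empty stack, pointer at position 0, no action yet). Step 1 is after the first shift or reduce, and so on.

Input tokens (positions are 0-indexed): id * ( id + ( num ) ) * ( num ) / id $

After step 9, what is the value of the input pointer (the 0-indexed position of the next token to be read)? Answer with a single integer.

Answer: 4

Derivation:
Step 1: shift id. Stack=[id] ptr=1 lookahead=* remaining=[* ( id + ( num ) ) * ( num ) / id $]
Step 2: reduce F->id. Stack=[F] ptr=1 lookahead=* remaining=[* ( id + ( num ) ) * ( num ) / id $]
Step 3: reduce T->F. Stack=[T] ptr=1 lookahead=* remaining=[* ( id + ( num ) ) * ( num ) / id $]
Step 4: shift *. Stack=[T *] ptr=2 lookahead=( remaining=[( id + ( num ) ) * ( num ) / id $]
Step 5: shift (. Stack=[T * (] ptr=3 lookahead=id remaining=[id + ( num ) ) * ( num ) / id $]
Step 6: shift id. Stack=[T * ( id] ptr=4 lookahead=+ remaining=[+ ( num ) ) * ( num ) / id $]
Step 7: reduce F->id. Stack=[T * ( F] ptr=4 lookahead=+ remaining=[+ ( num ) ) * ( num ) / id $]
Step 8: reduce T->F. Stack=[T * ( T] ptr=4 lookahead=+ remaining=[+ ( num ) ) * ( num ) / id $]
Step 9: reduce E->T. Stack=[T * ( E] ptr=4 lookahead=+ remaining=[+ ( num ) ) * ( num ) / id $]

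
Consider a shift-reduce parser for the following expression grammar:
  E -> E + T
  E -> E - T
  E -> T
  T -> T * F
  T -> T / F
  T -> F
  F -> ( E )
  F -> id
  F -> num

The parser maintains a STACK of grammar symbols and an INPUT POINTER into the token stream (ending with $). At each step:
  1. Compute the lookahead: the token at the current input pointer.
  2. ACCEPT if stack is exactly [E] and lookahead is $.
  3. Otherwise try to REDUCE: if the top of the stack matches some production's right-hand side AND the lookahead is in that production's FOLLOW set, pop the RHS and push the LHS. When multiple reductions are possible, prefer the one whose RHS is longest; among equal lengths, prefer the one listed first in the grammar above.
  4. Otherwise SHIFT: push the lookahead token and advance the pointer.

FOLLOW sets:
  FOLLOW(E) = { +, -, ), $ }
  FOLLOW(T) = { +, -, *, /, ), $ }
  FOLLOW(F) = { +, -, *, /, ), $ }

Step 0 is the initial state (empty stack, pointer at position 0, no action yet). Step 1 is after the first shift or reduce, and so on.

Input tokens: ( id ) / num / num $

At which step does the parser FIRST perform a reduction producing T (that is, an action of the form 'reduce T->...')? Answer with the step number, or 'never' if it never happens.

Answer: 4

Derivation:
Step 1: shift (. Stack=[(] ptr=1 lookahead=id remaining=[id ) / num / num $]
Step 2: shift id. Stack=[( id] ptr=2 lookahead=) remaining=[) / num / num $]
Step 3: reduce F->id. Stack=[( F] ptr=2 lookahead=) remaining=[) / num / num $]
Step 4: reduce T->F. Stack=[( T] ptr=2 lookahead=) remaining=[) / num / num $]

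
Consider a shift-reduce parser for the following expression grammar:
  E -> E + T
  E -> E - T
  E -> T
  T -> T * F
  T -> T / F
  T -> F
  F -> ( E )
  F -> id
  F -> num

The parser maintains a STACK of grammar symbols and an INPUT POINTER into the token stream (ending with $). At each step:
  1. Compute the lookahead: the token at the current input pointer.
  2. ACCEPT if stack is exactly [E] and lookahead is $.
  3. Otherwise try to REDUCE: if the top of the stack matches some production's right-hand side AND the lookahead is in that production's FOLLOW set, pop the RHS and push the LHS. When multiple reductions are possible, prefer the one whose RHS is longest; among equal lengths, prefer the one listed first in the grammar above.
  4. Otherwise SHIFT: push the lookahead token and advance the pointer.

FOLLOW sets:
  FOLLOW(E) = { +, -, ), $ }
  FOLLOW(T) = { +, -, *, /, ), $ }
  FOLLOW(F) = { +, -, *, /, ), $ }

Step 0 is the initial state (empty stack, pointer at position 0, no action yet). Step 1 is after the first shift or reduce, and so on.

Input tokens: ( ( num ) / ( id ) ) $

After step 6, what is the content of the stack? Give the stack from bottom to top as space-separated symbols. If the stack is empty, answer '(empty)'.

Step 1: shift (. Stack=[(] ptr=1 lookahead=( remaining=[( num ) / ( id ) ) $]
Step 2: shift (. Stack=[( (] ptr=2 lookahead=num remaining=[num ) / ( id ) ) $]
Step 3: shift num. Stack=[( ( num] ptr=3 lookahead=) remaining=[) / ( id ) ) $]
Step 4: reduce F->num. Stack=[( ( F] ptr=3 lookahead=) remaining=[) / ( id ) ) $]
Step 5: reduce T->F. Stack=[( ( T] ptr=3 lookahead=) remaining=[) / ( id ) ) $]
Step 6: reduce E->T. Stack=[( ( E] ptr=3 lookahead=) remaining=[) / ( id ) ) $]

Answer: ( ( E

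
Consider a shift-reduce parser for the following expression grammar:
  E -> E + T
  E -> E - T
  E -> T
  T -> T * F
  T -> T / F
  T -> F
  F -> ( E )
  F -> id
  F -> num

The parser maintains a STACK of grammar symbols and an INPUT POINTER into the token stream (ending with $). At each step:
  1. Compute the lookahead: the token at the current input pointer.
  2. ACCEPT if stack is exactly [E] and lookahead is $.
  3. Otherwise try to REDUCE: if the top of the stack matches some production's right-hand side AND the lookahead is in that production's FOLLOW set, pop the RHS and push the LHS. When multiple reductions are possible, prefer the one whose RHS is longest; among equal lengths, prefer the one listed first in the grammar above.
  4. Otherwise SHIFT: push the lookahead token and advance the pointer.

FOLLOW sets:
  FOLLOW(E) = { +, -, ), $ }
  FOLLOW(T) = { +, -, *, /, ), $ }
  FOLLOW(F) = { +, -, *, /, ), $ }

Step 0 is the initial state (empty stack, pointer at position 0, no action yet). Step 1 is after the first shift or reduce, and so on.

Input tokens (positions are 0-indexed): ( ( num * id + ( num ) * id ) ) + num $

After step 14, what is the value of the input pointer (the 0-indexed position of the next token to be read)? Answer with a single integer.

Step 1: shift (. Stack=[(] ptr=1 lookahead=( remaining=[( num * id + ( num ) * id ) ) + num $]
Step 2: shift (. Stack=[( (] ptr=2 lookahead=num remaining=[num * id + ( num ) * id ) ) + num $]
Step 3: shift num. Stack=[( ( num] ptr=3 lookahead=* remaining=[* id + ( num ) * id ) ) + num $]
Step 4: reduce F->num. Stack=[( ( F] ptr=3 lookahead=* remaining=[* id + ( num ) * id ) ) + num $]
Step 5: reduce T->F. Stack=[( ( T] ptr=3 lookahead=* remaining=[* id + ( num ) * id ) ) + num $]
Step 6: shift *. Stack=[( ( T *] ptr=4 lookahead=id remaining=[id + ( num ) * id ) ) + num $]
Step 7: shift id. Stack=[( ( T * id] ptr=5 lookahead=+ remaining=[+ ( num ) * id ) ) + num $]
Step 8: reduce F->id. Stack=[( ( T * F] ptr=5 lookahead=+ remaining=[+ ( num ) * id ) ) + num $]
Step 9: reduce T->T * F. Stack=[( ( T] ptr=5 lookahead=+ remaining=[+ ( num ) * id ) ) + num $]
Step 10: reduce E->T. Stack=[( ( E] ptr=5 lookahead=+ remaining=[+ ( num ) * id ) ) + num $]
Step 11: shift +. Stack=[( ( E +] ptr=6 lookahead=( remaining=[( num ) * id ) ) + num $]
Step 12: shift (. Stack=[( ( E + (] ptr=7 lookahead=num remaining=[num ) * id ) ) + num $]
Step 13: shift num. Stack=[( ( E + ( num] ptr=8 lookahead=) remaining=[) * id ) ) + num $]
Step 14: reduce F->num. Stack=[( ( E + ( F] ptr=8 lookahead=) remaining=[) * id ) ) + num $]

Answer: 8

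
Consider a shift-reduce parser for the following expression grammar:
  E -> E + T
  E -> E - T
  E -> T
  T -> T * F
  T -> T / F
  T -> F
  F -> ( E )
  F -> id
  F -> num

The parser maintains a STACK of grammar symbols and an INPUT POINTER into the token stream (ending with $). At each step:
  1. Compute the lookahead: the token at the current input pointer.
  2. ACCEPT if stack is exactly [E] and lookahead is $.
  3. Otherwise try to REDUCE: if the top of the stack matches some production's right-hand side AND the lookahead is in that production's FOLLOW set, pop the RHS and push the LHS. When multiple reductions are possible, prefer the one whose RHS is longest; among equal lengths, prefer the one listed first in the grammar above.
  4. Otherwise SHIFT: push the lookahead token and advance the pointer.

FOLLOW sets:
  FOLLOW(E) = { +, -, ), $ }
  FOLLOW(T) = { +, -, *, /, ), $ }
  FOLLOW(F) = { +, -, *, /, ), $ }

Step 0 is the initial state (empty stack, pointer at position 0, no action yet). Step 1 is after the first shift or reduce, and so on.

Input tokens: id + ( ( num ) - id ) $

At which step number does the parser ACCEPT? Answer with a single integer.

Step 1: shift id. Stack=[id] ptr=1 lookahead=+ remaining=[+ ( ( num ) - id ) $]
Step 2: reduce F->id. Stack=[F] ptr=1 lookahead=+ remaining=[+ ( ( num ) - id ) $]
Step 3: reduce T->F. Stack=[T] ptr=1 lookahead=+ remaining=[+ ( ( num ) - id ) $]
Step 4: reduce E->T. Stack=[E] ptr=1 lookahead=+ remaining=[+ ( ( num ) - id ) $]
Step 5: shift +. Stack=[E +] ptr=2 lookahead=( remaining=[( ( num ) - id ) $]
Step 6: shift (. Stack=[E + (] ptr=3 lookahead=( remaining=[( num ) - id ) $]
Step 7: shift (. Stack=[E + ( (] ptr=4 lookahead=num remaining=[num ) - id ) $]
Step 8: shift num. Stack=[E + ( ( num] ptr=5 lookahead=) remaining=[) - id ) $]
Step 9: reduce F->num. Stack=[E + ( ( F] ptr=5 lookahead=) remaining=[) - id ) $]
Step 10: reduce T->F. Stack=[E + ( ( T] ptr=5 lookahead=) remaining=[) - id ) $]
Step 11: reduce E->T. Stack=[E + ( ( E] ptr=5 lookahead=) remaining=[) - id ) $]
Step 12: shift ). Stack=[E + ( ( E )] ptr=6 lookahead=- remaining=[- id ) $]
Step 13: reduce F->( E ). Stack=[E + ( F] ptr=6 lookahead=- remaining=[- id ) $]
Step 14: reduce T->F. Stack=[E + ( T] ptr=6 lookahead=- remaining=[- id ) $]
Step 15: reduce E->T. Stack=[E + ( E] ptr=6 lookahead=- remaining=[- id ) $]
Step 16: shift -. Stack=[E + ( E -] ptr=7 lookahead=id remaining=[id ) $]
Step 17: shift id. Stack=[E + ( E - id] ptr=8 lookahead=) remaining=[) $]
Step 18: reduce F->id. Stack=[E + ( E - F] ptr=8 lookahead=) remaining=[) $]
Step 19: reduce T->F. Stack=[E + ( E - T] ptr=8 lookahead=) remaining=[) $]
Step 20: reduce E->E - T. Stack=[E + ( E] ptr=8 lookahead=) remaining=[) $]
Step 21: shift ). Stack=[E + ( E )] ptr=9 lookahead=$ remaining=[$]
Step 22: reduce F->( E ). Stack=[E + F] ptr=9 lookahead=$ remaining=[$]
Step 23: reduce T->F. Stack=[E + T] ptr=9 lookahead=$ remaining=[$]
Step 24: reduce E->E + T. Stack=[E] ptr=9 lookahead=$ remaining=[$]
Step 25: accept. Stack=[E] ptr=9 lookahead=$ remaining=[$]

Answer: 25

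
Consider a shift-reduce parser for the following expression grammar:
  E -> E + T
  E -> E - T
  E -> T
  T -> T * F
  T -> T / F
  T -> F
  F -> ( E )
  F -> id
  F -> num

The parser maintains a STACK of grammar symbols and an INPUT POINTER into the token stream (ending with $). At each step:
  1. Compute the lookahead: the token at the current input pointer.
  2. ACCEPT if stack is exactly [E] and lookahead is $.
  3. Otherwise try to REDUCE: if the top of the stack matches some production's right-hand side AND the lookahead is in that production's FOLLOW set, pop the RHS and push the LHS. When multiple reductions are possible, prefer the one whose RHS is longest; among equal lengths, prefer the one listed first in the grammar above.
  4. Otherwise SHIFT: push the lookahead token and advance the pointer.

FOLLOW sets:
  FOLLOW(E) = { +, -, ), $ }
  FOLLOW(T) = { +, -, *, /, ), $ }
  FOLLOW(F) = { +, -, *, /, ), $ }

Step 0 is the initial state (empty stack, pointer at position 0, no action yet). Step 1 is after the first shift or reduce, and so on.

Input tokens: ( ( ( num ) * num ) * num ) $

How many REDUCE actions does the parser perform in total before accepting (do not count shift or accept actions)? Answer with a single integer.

Step 1: shift (. Stack=[(] ptr=1 lookahead=( remaining=[( ( num ) * num ) * num ) $]
Step 2: shift (. Stack=[( (] ptr=2 lookahead=( remaining=[( num ) * num ) * num ) $]
Step 3: shift (. Stack=[( ( (] ptr=3 lookahead=num remaining=[num ) * num ) * num ) $]
Step 4: shift num. Stack=[( ( ( num] ptr=4 lookahead=) remaining=[) * num ) * num ) $]
Step 5: reduce F->num. Stack=[( ( ( F] ptr=4 lookahead=) remaining=[) * num ) * num ) $]
Step 6: reduce T->F. Stack=[( ( ( T] ptr=4 lookahead=) remaining=[) * num ) * num ) $]
Step 7: reduce E->T. Stack=[( ( ( E] ptr=4 lookahead=) remaining=[) * num ) * num ) $]
Step 8: shift ). Stack=[( ( ( E )] ptr=5 lookahead=* remaining=[* num ) * num ) $]
Step 9: reduce F->( E ). Stack=[( ( F] ptr=5 lookahead=* remaining=[* num ) * num ) $]
Step 10: reduce T->F. Stack=[( ( T] ptr=5 lookahead=* remaining=[* num ) * num ) $]
Step 11: shift *. Stack=[( ( T *] ptr=6 lookahead=num remaining=[num ) * num ) $]
Step 12: shift num. Stack=[( ( T * num] ptr=7 lookahead=) remaining=[) * num ) $]
Step 13: reduce F->num. Stack=[( ( T * F] ptr=7 lookahead=) remaining=[) * num ) $]
Step 14: reduce T->T * F. Stack=[( ( T] ptr=7 lookahead=) remaining=[) * num ) $]
Step 15: reduce E->T. Stack=[( ( E] ptr=7 lookahead=) remaining=[) * num ) $]
Step 16: shift ). Stack=[( ( E )] ptr=8 lookahead=* remaining=[* num ) $]
Step 17: reduce F->( E ). Stack=[( F] ptr=8 lookahead=* remaining=[* num ) $]
Step 18: reduce T->F. Stack=[( T] ptr=8 lookahead=* remaining=[* num ) $]
Step 19: shift *. Stack=[( T *] ptr=9 lookahead=num remaining=[num ) $]
Step 20: shift num. Stack=[( T * num] ptr=10 lookahead=) remaining=[) $]
Step 21: reduce F->num. Stack=[( T * F] ptr=10 lookahead=) remaining=[) $]
Step 22: reduce T->T * F. Stack=[( T] ptr=10 lookahead=) remaining=[) $]
Step 23: reduce E->T. Stack=[( E] ptr=10 lookahead=) remaining=[) $]
Step 24: shift ). Stack=[( E )] ptr=11 lookahead=$ remaining=[$]
Step 25: reduce F->( E ). Stack=[F] ptr=11 lookahead=$ remaining=[$]
Step 26: reduce T->F. Stack=[T] ptr=11 lookahead=$ remaining=[$]
Step 27: reduce E->T. Stack=[E] ptr=11 lookahead=$ remaining=[$]
Step 28: accept. Stack=[E] ptr=11 lookahead=$ remaining=[$]

Answer: 16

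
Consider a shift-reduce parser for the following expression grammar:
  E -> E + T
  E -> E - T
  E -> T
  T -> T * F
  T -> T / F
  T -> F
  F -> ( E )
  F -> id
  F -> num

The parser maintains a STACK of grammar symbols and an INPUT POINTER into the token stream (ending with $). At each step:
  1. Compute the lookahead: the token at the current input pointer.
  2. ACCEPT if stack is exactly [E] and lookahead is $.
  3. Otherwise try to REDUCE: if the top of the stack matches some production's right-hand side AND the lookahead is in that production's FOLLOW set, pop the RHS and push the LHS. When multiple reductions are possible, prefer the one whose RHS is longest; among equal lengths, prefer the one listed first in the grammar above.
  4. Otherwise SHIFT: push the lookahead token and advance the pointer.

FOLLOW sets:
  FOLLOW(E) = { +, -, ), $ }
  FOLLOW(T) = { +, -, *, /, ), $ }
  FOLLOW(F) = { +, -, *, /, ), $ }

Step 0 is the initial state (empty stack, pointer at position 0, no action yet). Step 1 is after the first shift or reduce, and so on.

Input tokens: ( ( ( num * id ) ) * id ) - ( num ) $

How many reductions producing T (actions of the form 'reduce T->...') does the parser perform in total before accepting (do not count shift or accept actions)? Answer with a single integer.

Answer: 8

Derivation:
Step 1: shift (. Stack=[(] ptr=1 lookahead=( remaining=[( ( num * id ) ) * id ) - ( num ) $]
Step 2: shift (. Stack=[( (] ptr=2 lookahead=( remaining=[( num * id ) ) * id ) - ( num ) $]
Step 3: shift (. Stack=[( ( (] ptr=3 lookahead=num remaining=[num * id ) ) * id ) - ( num ) $]
Step 4: shift num. Stack=[( ( ( num] ptr=4 lookahead=* remaining=[* id ) ) * id ) - ( num ) $]
Step 5: reduce F->num. Stack=[( ( ( F] ptr=4 lookahead=* remaining=[* id ) ) * id ) - ( num ) $]
Step 6: reduce T->F. Stack=[( ( ( T] ptr=4 lookahead=* remaining=[* id ) ) * id ) - ( num ) $]
Step 7: shift *. Stack=[( ( ( T *] ptr=5 lookahead=id remaining=[id ) ) * id ) - ( num ) $]
Step 8: shift id. Stack=[( ( ( T * id] ptr=6 lookahead=) remaining=[) ) * id ) - ( num ) $]
Step 9: reduce F->id. Stack=[( ( ( T * F] ptr=6 lookahead=) remaining=[) ) * id ) - ( num ) $]
Step 10: reduce T->T * F. Stack=[( ( ( T] ptr=6 lookahead=) remaining=[) ) * id ) - ( num ) $]
Step 11: reduce E->T. Stack=[( ( ( E] ptr=6 lookahead=) remaining=[) ) * id ) - ( num ) $]
Step 12: shift ). Stack=[( ( ( E )] ptr=7 lookahead=) remaining=[) * id ) - ( num ) $]
Step 13: reduce F->( E ). Stack=[( ( F] ptr=7 lookahead=) remaining=[) * id ) - ( num ) $]
Step 14: reduce T->F. Stack=[( ( T] ptr=7 lookahead=) remaining=[) * id ) - ( num ) $]
Step 15: reduce E->T. Stack=[( ( E] ptr=7 lookahead=) remaining=[) * id ) - ( num ) $]
Step 16: shift ). Stack=[( ( E )] ptr=8 lookahead=* remaining=[* id ) - ( num ) $]
Step 17: reduce F->( E ). Stack=[( F] ptr=8 lookahead=* remaining=[* id ) - ( num ) $]
Step 18: reduce T->F. Stack=[( T] ptr=8 lookahead=* remaining=[* id ) - ( num ) $]
Step 19: shift *. Stack=[( T *] ptr=9 lookahead=id remaining=[id ) - ( num ) $]
Step 20: shift id. Stack=[( T * id] ptr=10 lookahead=) remaining=[) - ( num ) $]
Step 21: reduce F->id. Stack=[( T * F] ptr=10 lookahead=) remaining=[) - ( num ) $]
Step 22: reduce T->T * F. Stack=[( T] ptr=10 lookahead=) remaining=[) - ( num ) $]
Step 23: reduce E->T. Stack=[( E] ptr=10 lookahead=) remaining=[) - ( num ) $]
Step 24: shift ). Stack=[( E )] ptr=11 lookahead=- remaining=[- ( num ) $]
Step 25: reduce F->( E ). Stack=[F] ptr=11 lookahead=- remaining=[- ( num ) $]
Step 26: reduce T->F. Stack=[T] ptr=11 lookahead=- remaining=[- ( num ) $]
Step 27: reduce E->T. Stack=[E] ptr=11 lookahead=- remaining=[- ( num ) $]
Step 28: shift -. Stack=[E -] ptr=12 lookahead=( remaining=[( num ) $]
Step 29: shift (. Stack=[E - (] ptr=13 lookahead=num remaining=[num ) $]
Step 30: shift num. Stack=[E - ( num] ptr=14 lookahead=) remaining=[) $]
Step 31: reduce F->num. Stack=[E - ( F] ptr=14 lookahead=) remaining=[) $]
Step 32: reduce T->F. Stack=[E - ( T] ptr=14 lookahead=) remaining=[) $]
Step 33: reduce E->T. Stack=[E - ( E] ptr=14 lookahead=) remaining=[) $]
Step 34: shift ). Stack=[E - ( E )] ptr=15 lookahead=$ remaining=[$]
Step 35: reduce F->( E ). Stack=[E - F] ptr=15 lookahead=$ remaining=[$]
Step 36: reduce T->F. Stack=[E - T] ptr=15 lookahead=$ remaining=[$]
Step 37: reduce E->E - T. Stack=[E] ptr=15 lookahead=$ remaining=[$]
Step 38: accept. Stack=[E] ptr=15 lookahead=$ remaining=[$]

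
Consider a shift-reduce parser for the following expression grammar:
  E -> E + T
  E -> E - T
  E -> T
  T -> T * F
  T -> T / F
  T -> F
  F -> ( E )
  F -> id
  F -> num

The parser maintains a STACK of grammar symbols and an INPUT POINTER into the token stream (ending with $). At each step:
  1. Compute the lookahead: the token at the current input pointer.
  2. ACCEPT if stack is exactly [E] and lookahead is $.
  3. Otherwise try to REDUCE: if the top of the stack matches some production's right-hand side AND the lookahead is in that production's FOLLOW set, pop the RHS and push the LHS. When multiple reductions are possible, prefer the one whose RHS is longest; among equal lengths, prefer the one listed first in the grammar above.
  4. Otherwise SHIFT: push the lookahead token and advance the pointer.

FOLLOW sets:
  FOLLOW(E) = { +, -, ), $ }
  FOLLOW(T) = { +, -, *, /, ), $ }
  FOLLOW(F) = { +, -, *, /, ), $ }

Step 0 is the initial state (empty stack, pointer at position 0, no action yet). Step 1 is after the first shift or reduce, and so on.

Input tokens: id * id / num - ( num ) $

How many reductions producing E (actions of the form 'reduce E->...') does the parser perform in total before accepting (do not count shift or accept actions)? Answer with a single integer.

Answer: 3

Derivation:
Step 1: shift id. Stack=[id] ptr=1 lookahead=* remaining=[* id / num - ( num ) $]
Step 2: reduce F->id. Stack=[F] ptr=1 lookahead=* remaining=[* id / num - ( num ) $]
Step 3: reduce T->F. Stack=[T] ptr=1 lookahead=* remaining=[* id / num - ( num ) $]
Step 4: shift *. Stack=[T *] ptr=2 lookahead=id remaining=[id / num - ( num ) $]
Step 5: shift id. Stack=[T * id] ptr=3 lookahead=/ remaining=[/ num - ( num ) $]
Step 6: reduce F->id. Stack=[T * F] ptr=3 lookahead=/ remaining=[/ num - ( num ) $]
Step 7: reduce T->T * F. Stack=[T] ptr=3 lookahead=/ remaining=[/ num - ( num ) $]
Step 8: shift /. Stack=[T /] ptr=4 lookahead=num remaining=[num - ( num ) $]
Step 9: shift num. Stack=[T / num] ptr=5 lookahead=- remaining=[- ( num ) $]
Step 10: reduce F->num. Stack=[T / F] ptr=5 lookahead=- remaining=[- ( num ) $]
Step 11: reduce T->T / F. Stack=[T] ptr=5 lookahead=- remaining=[- ( num ) $]
Step 12: reduce E->T. Stack=[E] ptr=5 lookahead=- remaining=[- ( num ) $]
Step 13: shift -. Stack=[E -] ptr=6 lookahead=( remaining=[( num ) $]
Step 14: shift (. Stack=[E - (] ptr=7 lookahead=num remaining=[num ) $]
Step 15: shift num. Stack=[E - ( num] ptr=8 lookahead=) remaining=[) $]
Step 16: reduce F->num. Stack=[E - ( F] ptr=8 lookahead=) remaining=[) $]
Step 17: reduce T->F. Stack=[E - ( T] ptr=8 lookahead=) remaining=[) $]
Step 18: reduce E->T. Stack=[E - ( E] ptr=8 lookahead=) remaining=[) $]
Step 19: shift ). Stack=[E - ( E )] ptr=9 lookahead=$ remaining=[$]
Step 20: reduce F->( E ). Stack=[E - F] ptr=9 lookahead=$ remaining=[$]
Step 21: reduce T->F. Stack=[E - T] ptr=9 lookahead=$ remaining=[$]
Step 22: reduce E->E - T. Stack=[E] ptr=9 lookahead=$ remaining=[$]
Step 23: accept. Stack=[E] ptr=9 lookahead=$ remaining=[$]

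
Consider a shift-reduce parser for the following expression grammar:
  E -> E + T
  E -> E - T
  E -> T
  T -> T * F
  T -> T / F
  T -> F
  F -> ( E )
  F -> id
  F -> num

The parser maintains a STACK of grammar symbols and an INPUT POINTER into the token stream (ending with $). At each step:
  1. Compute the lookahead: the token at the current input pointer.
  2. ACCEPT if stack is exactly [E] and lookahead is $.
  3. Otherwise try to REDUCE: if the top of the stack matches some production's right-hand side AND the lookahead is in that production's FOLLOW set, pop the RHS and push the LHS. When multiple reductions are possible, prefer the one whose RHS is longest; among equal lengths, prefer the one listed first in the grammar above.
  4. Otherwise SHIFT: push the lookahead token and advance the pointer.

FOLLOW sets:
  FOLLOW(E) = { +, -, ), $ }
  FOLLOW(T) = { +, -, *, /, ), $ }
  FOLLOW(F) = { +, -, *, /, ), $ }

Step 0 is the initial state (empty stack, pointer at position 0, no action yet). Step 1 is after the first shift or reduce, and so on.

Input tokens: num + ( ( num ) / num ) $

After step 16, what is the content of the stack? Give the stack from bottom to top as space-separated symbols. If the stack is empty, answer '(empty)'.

Step 1: shift num. Stack=[num] ptr=1 lookahead=+ remaining=[+ ( ( num ) / num ) $]
Step 2: reduce F->num. Stack=[F] ptr=1 lookahead=+ remaining=[+ ( ( num ) / num ) $]
Step 3: reduce T->F. Stack=[T] ptr=1 lookahead=+ remaining=[+ ( ( num ) / num ) $]
Step 4: reduce E->T. Stack=[E] ptr=1 lookahead=+ remaining=[+ ( ( num ) / num ) $]
Step 5: shift +. Stack=[E +] ptr=2 lookahead=( remaining=[( ( num ) / num ) $]
Step 6: shift (. Stack=[E + (] ptr=3 lookahead=( remaining=[( num ) / num ) $]
Step 7: shift (. Stack=[E + ( (] ptr=4 lookahead=num remaining=[num ) / num ) $]
Step 8: shift num. Stack=[E + ( ( num] ptr=5 lookahead=) remaining=[) / num ) $]
Step 9: reduce F->num. Stack=[E + ( ( F] ptr=5 lookahead=) remaining=[) / num ) $]
Step 10: reduce T->F. Stack=[E + ( ( T] ptr=5 lookahead=) remaining=[) / num ) $]
Step 11: reduce E->T. Stack=[E + ( ( E] ptr=5 lookahead=) remaining=[) / num ) $]
Step 12: shift ). Stack=[E + ( ( E )] ptr=6 lookahead=/ remaining=[/ num ) $]
Step 13: reduce F->( E ). Stack=[E + ( F] ptr=6 lookahead=/ remaining=[/ num ) $]
Step 14: reduce T->F. Stack=[E + ( T] ptr=6 lookahead=/ remaining=[/ num ) $]
Step 15: shift /. Stack=[E + ( T /] ptr=7 lookahead=num remaining=[num ) $]
Step 16: shift num. Stack=[E + ( T / num] ptr=8 lookahead=) remaining=[) $]

Answer: E + ( T / num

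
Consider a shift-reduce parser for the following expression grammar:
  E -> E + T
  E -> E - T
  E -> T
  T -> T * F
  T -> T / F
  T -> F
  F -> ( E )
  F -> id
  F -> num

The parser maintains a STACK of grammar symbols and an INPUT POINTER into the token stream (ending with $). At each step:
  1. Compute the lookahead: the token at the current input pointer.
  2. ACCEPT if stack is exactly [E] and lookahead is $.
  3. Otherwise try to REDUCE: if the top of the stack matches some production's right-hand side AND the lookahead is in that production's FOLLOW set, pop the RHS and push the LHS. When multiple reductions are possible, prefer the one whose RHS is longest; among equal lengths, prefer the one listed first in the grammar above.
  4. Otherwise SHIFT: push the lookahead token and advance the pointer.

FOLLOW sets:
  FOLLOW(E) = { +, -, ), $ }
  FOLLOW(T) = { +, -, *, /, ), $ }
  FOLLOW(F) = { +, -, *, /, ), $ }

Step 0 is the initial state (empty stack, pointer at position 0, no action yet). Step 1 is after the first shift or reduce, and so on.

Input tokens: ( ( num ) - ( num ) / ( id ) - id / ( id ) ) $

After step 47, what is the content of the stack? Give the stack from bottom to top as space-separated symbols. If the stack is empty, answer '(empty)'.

Step 1: shift (. Stack=[(] ptr=1 lookahead=( remaining=[( num ) - ( num ) / ( id ) - id / ( id ) ) $]
Step 2: shift (. Stack=[( (] ptr=2 lookahead=num remaining=[num ) - ( num ) / ( id ) - id / ( id ) ) $]
Step 3: shift num. Stack=[( ( num] ptr=3 lookahead=) remaining=[) - ( num ) / ( id ) - id / ( id ) ) $]
Step 4: reduce F->num. Stack=[( ( F] ptr=3 lookahead=) remaining=[) - ( num ) / ( id ) - id / ( id ) ) $]
Step 5: reduce T->F. Stack=[( ( T] ptr=3 lookahead=) remaining=[) - ( num ) / ( id ) - id / ( id ) ) $]
Step 6: reduce E->T. Stack=[( ( E] ptr=3 lookahead=) remaining=[) - ( num ) / ( id ) - id / ( id ) ) $]
Step 7: shift ). Stack=[( ( E )] ptr=4 lookahead=- remaining=[- ( num ) / ( id ) - id / ( id ) ) $]
Step 8: reduce F->( E ). Stack=[( F] ptr=4 lookahead=- remaining=[- ( num ) / ( id ) - id / ( id ) ) $]
Step 9: reduce T->F. Stack=[( T] ptr=4 lookahead=- remaining=[- ( num ) / ( id ) - id / ( id ) ) $]
Step 10: reduce E->T. Stack=[( E] ptr=4 lookahead=- remaining=[- ( num ) / ( id ) - id / ( id ) ) $]
Step 11: shift -. Stack=[( E -] ptr=5 lookahead=( remaining=[( num ) / ( id ) - id / ( id ) ) $]
Step 12: shift (. Stack=[( E - (] ptr=6 lookahead=num remaining=[num ) / ( id ) - id / ( id ) ) $]
Step 13: shift num. Stack=[( E - ( num] ptr=7 lookahead=) remaining=[) / ( id ) - id / ( id ) ) $]
Step 14: reduce F->num. Stack=[( E - ( F] ptr=7 lookahead=) remaining=[) / ( id ) - id / ( id ) ) $]
Step 15: reduce T->F. Stack=[( E - ( T] ptr=7 lookahead=) remaining=[) / ( id ) - id / ( id ) ) $]
Step 16: reduce E->T. Stack=[( E - ( E] ptr=7 lookahead=) remaining=[) / ( id ) - id / ( id ) ) $]
Step 17: shift ). Stack=[( E - ( E )] ptr=8 lookahead=/ remaining=[/ ( id ) - id / ( id ) ) $]
Step 18: reduce F->( E ). Stack=[( E - F] ptr=8 lookahead=/ remaining=[/ ( id ) - id / ( id ) ) $]
Step 19: reduce T->F. Stack=[( E - T] ptr=8 lookahead=/ remaining=[/ ( id ) - id / ( id ) ) $]
Step 20: shift /. Stack=[( E - T /] ptr=9 lookahead=( remaining=[( id ) - id / ( id ) ) $]
Step 21: shift (. Stack=[( E - T / (] ptr=10 lookahead=id remaining=[id ) - id / ( id ) ) $]
Step 22: shift id. Stack=[( E - T / ( id] ptr=11 lookahead=) remaining=[) - id / ( id ) ) $]
Step 23: reduce F->id. Stack=[( E - T / ( F] ptr=11 lookahead=) remaining=[) - id / ( id ) ) $]
Step 24: reduce T->F. Stack=[( E - T / ( T] ptr=11 lookahead=) remaining=[) - id / ( id ) ) $]
Step 25: reduce E->T. Stack=[( E - T / ( E] ptr=11 lookahead=) remaining=[) - id / ( id ) ) $]
Step 26: shift ). Stack=[( E - T / ( E )] ptr=12 lookahead=- remaining=[- id / ( id ) ) $]
Step 27: reduce F->( E ). Stack=[( E - T / F] ptr=12 lookahead=- remaining=[- id / ( id ) ) $]
Step 28: reduce T->T / F. Stack=[( E - T] ptr=12 lookahead=- remaining=[- id / ( id ) ) $]
Step 29: reduce E->E - T. Stack=[( E] ptr=12 lookahead=- remaining=[- id / ( id ) ) $]
Step 30: shift -. Stack=[( E -] ptr=13 lookahead=id remaining=[id / ( id ) ) $]
Step 31: shift id. Stack=[( E - id] ptr=14 lookahead=/ remaining=[/ ( id ) ) $]
Step 32: reduce F->id. Stack=[( E - F] ptr=14 lookahead=/ remaining=[/ ( id ) ) $]
Step 33: reduce T->F. Stack=[( E - T] ptr=14 lookahead=/ remaining=[/ ( id ) ) $]
Step 34: shift /. Stack=[( E - T /] ptr=15 lookahead=( remaining=[( id ) ) $]
Step 35: shift (. Stack=[( E - T / (] ptr=16 lookahead=id remaining=[id ) ) $]
Step 36: shift id. Stack=[( E - T / ( id] ptr=17 lookahead=) remaining=[) ) $]
Step 37: reduce F->id. Stack=[( E - T / ( F] ptr=17 lookahead=) remaining=[) ) $]
Step 38: reduce T->F. Stack=[( E - T / ( T] ptr=17 lookahead=) remaining=[) ) $]
Step 39: reduce E->T. Stack=[( E - T / ( E] ptr=17 lookahead=) remaining=[) ) $]
Step 40: shift ). Stack=[( E - T / ( E )] ptr=18 lookahead=) remaining=[) $]
Step 41: reduce F->( E ). Stack=[( E - T / F] ptr=18 lookahead=) remaining=[) $]
Step 42: reduce T->T / F. Stack=[( E - T] ptr=18 lookahead=) remaining=[) $]
Step 43: reduce E->E - T. Stack=[( E] ptr=18 lookahead=) remaining=[) $]
Step 44: shift ). Stack=[( E )] ptr=19 lookahead=$ remaining=[$]
Step 45: reduce F->( E ). Stack=[F] ptr=19 lookahead=$ remaining=[$]
Step 46: reduce T->F. Stack=[T] ptr=19 lookahead=$ remaining=[$]
Step 47: reduce E->T. Stack=[E] ptr=19 lookahead=$ remaining=[$]

Answer: E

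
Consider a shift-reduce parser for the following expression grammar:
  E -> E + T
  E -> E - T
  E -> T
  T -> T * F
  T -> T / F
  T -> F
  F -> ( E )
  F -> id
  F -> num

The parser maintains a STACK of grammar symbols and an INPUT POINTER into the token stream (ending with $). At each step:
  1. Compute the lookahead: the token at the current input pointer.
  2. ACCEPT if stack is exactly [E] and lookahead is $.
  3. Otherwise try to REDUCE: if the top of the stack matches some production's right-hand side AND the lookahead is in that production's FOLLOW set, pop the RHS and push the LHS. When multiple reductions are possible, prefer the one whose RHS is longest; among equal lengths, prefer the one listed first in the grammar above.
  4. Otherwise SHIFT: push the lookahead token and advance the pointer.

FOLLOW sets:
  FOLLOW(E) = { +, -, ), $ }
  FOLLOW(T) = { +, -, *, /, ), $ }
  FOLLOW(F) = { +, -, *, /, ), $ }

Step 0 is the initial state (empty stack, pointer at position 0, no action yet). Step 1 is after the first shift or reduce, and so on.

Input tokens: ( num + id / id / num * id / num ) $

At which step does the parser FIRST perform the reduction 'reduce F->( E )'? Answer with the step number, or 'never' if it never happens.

Answer: 28

Derivation:
Step 1: shift (. Stack=[(] ptr=1 lookahead=num remaining=[num + id / id / num * id / num ) $]
Step 2: shift num. Stack=[( num] ptr=2 lookahead=+ remaining=[+ id / id / num * id / num ) $]
Step 3: reduce F->num. Stack=[( F] ptr=2 lookahead=+ remaining=[+ id / id / num * id / num ) $]
Step 4: reduce T->F. Stack=[( T] ptr=2 lookahead=+ remaining=[+ id / id / num * id / num ) $]
Step 5: reduce E->T. Stack=[( E] ptr=2 lookahead=+ remaining=[+ id / id / num * id / num ) $]
Step 6: shift +. Stack=[( E +] ptr=3 lookahead=id remaining=[id / id / num * id / num ) $]
Step 7: shift id. Stack=[( E + id] ptr=4 lookahead=/ remaining=[/ id / num * id / num ) $]
Step 8: reduce F->id. Stack=[( E + F] ptr=4 lookahead=/ remaining=[/ id / num * id / num ) $]
Step 9: reduce T->F. Stack=[( E + T] ptr=4 lookahead=/ remaining=[/ id / num * id / num ) $]
Step 10: shift /. Stack=[( E + T /] ptr=5 lookahead=id remaining=[id / num * id / num ) $]
Step 11: shift id. Stack=[( E + T / id] ptr=6 lookahead=/ remaining=[/ num * id / num ) $]
Step 12: reduce F->id. Stack=[( E + T / F] ptr=6 lookahead=/ remaining=[/ num * id / num ) $]
Step 13: reduce T->T / F. Stack=[( E + T] ptr=6 lookahead=/ remaining=[/ num * id / num ) $]
Step 14: shift /. Stack=[( E + T /] ptr=7 lookahead=num remaining=[num * id / num ) $]
Step 15: shift num. Stack=[( E + T / num] ptr=8 lookahead=* remaining=[* id / num ) $]
Step 16: reduce F->num. Stack=[( E + T / F] ptr=8 lookahead=* remaining=[* id / num ) $]
Step 17: reduce T->T / F. Stack=[( E + T] ptr=8 lookahead=* remaining=[* id / num ) $]
Step 18: shift *. Stack=[( E + T *] ptr=9 lookahead=id remaining=[id / num ) $]
Step 19: shift id. Stack=[( E + T * id] ptr=10 lookahead=/ remaining=[/ num ) $]
Step 20: reduce F->id. Stack=[( E + T * F] ptr=10 lookahead=/ remaining=[/ num ) $]
Step 21: reduce T->T * F. Stack=[( E + T] ptr=10 lookahead=/ remaining=[/ num ) $]
Step 22: shift /. Stack=[( E + T /] ptr=11 lookahead=num remaining=[num ) $]
Step 23: shift num. Stack=[( E + T / num] ptr=12 lookahead=) remaining=[) $]
Step 24: reduce F->num. Stack=[( E + T / F] ptr=12 lookahead=) remaining=[) $]
Step 25: reduce T->T / F. Stack=[( E + T] ptr=12 lookahead=) remaining=[) $]
Step 26: reduce E->E + T. Stack=[( E] ptr=12 lookahead=) remaining=[) $]
Step 27: shift ). Stack=[( E )] ptr=13 lookahead=$ remaining=[$]
Step 28: reduce F->( E ). Stack=[F] ptr=13 lookahead=$ remaining=[$]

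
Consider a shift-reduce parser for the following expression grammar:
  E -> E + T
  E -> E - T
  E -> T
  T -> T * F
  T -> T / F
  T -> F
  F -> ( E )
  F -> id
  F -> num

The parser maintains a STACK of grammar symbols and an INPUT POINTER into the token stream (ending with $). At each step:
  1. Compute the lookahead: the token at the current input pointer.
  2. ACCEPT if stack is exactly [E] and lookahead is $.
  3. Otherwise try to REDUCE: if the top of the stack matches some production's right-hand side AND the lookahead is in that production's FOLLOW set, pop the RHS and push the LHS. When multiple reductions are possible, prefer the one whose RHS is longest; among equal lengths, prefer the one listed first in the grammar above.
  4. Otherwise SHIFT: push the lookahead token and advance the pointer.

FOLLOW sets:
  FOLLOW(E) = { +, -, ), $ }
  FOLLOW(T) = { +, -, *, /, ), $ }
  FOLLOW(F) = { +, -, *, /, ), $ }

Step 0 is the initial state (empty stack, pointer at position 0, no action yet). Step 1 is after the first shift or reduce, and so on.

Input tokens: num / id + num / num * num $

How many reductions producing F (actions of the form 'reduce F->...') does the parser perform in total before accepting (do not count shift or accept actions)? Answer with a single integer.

Step 1: shift num. Stack=[num] ptr=1 lookahead=/ remaining=[/ id + num / num * num $]
Step 2: reduce F->num. Stack=[F] ptr=1 lookahead=/ remaining=[/ id + num / num * num $]
Step 3: reduce T->F. Stack=[T] ptr=1 lookahead=/ remaining=[/ id + num / num * num $]
Step 4: shift /. Stack=[T /] ptr=2 lookahead=id remaining=[id + num / num * num $]
Step 5: shift id. Stack=[T / id] ptr=3 lookahead=+ remaining=[+ num / num * num $]
Step 6: reduce F->id. Stack=[T / F] ptr=3 lookahead=+ remaining=[+ num / num * num $]
Step 7: reduce T->T / F. Stack=[T] ptr=3 lookahead=+ remaining=[+ num / num * num $]
Step 8: reduce E->T. Stack=[E] ptr=3 lookahead=+ remaining=[+ num / num * num $]
Step 9: shift +. Stack=[E +] ptr=4 lookahead=num remaining=[num / num * num $]
Step 10: shift num. Stack=[E + num] ptr=5 lookahead=/ remaining=[/ num * num $]
Step 11: reduce F->num. Stack=[E + F] ptr=5 lookahead=/ remaining=[/ num * num $]
Step 12: reduce T->F. Stack=[E + T] ptr=5 lookahead=/ remaining=[/ num * num $]
Step 13: shift /. Stack=[E + T /] ptr=6 lookahead=num remaining=[num * num $]
Step 14: shift num. Stack=[E + T / num] ptr=7 lookahead=* remaining=[* num $]
Step 15: reduce F->num. Stack=[E + T / F] ptr=7 lookahead=* remaining=[* num $]
Step 16: reduce T->T / F. Stack=[E + T] ptr=7 lookahead=* remaining=[* num $]
Step 17: shift *. Stack=[E + T *] ptr=8 lookahead=num remaining=[num $]
Step 18: shift num. Stack=[E + T * num] ptr=9 lookahead=$ remaining=[$]
Step 19: reduce F->num. Stack=[E + T * F] ptr=9 lookahead=$ remaining=[$]
Step 20: reduce T->T * F. Stack=[E + T] ptr=9 lookahead=$ remaining=[$]
Step 21: reduce E->E + T. Stack=[E] ptr=9 lookahead=$ remaining=[$]
Step 22: accept. Stack=[E] ptr=9 lookahead=$ remaining=[$]

Answer: 5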